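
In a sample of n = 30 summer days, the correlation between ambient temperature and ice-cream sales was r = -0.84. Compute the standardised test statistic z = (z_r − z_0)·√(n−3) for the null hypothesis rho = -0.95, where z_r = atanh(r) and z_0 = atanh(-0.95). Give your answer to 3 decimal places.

Fisher z: atanh(-0.84) = -1.221174, atanh(-0.95) = -1.831781
z = (z_r − z_0)·√(n−3) = (-1.221174 − (-1.831781))·√27 = 0.610607 · 5.196152 = 3.173

3.173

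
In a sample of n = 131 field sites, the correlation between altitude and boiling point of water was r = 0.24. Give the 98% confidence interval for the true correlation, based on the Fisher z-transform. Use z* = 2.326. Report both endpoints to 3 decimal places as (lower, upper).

z_r = atanh(0.24) = 0.244774;  SE = 1/√(n−3) = 1/√128 = 0.088388
z-limits: 0.244774 ± 2.326·0.088388 = 0.244774 ± 0.205590 = [0.039184, 0.450364]
ρ-limits: (tanh 0.039184, tanh 0.450364) = (0.039, 0.422)

(0.039, 0.422)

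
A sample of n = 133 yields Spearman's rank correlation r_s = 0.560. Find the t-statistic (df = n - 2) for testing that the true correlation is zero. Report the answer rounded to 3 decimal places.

7.736

t = r_s·√(n−2) / √(1−r_s²) with r_s = 0.560, n = 133
  = 0.560·√131 / √(1 − 0.313600)
  = 0.560·11.445523 / 0.828493
  = 6.409493 / 0.828493 = 7.736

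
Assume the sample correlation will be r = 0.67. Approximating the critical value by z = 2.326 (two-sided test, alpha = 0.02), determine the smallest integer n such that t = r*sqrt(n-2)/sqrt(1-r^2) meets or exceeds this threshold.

Need r·√(n−2)/√(1−r²) ≥ 2.326
√(n−2) ≥ 2.326·√(1−0.4489) / 0.67 = 2.326·0.742361 / 0.67 = 2.5772
n−2 ≥ 6.6420  ⇒  n ≥ 8.6420
Smallest integer n = 9

9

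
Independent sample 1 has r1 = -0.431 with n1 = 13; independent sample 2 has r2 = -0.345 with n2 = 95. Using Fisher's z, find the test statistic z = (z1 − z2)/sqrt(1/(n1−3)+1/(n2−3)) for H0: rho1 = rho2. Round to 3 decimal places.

-0.304

Fisher z-transforms: z1 = atanh(-0.431) = -0.461124, z2 = atanh(-0.345) = -0.359757; difference d = -0.101367
Var(d) = 1/10 + 1/92 = 0.1000000 + 0.0108696 = 0.1108696
z = d/√Var(d) = -0.101367 / √0.1108696 = -0.101367 / 0.332971 = -0.304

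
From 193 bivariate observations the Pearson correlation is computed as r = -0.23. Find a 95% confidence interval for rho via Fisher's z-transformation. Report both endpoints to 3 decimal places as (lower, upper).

(-0.360, -0.092)

z_r = atanh(-0.23) = -0.234189;  SE = 1/√(n−3) = 1/√190 = 0.072548
z-limits: -0.234189 ± 1.960·0.072548 = -0.234189 ± 0.142194 = [-0.376383, -0.091995]
ρ-limits: (tanh -0.376383, tanh -0.091995) = (-0.360, -0.092)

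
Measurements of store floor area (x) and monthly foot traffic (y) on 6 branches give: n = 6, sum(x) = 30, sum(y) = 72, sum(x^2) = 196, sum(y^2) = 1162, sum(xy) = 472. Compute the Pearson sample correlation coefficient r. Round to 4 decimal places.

S_xy = nΣxy − ΣxΣy = 6·472 − 30·72 = 2832 − 2160 = 672
S_xx = nΣx² − (Σx)² = 6·196 − 30² = 1176 − 900 = 276
S_yy = nΣy² − (Σy)² = 6·1162 − 72² = 6972 − 5184 = 1788
r = S_xy / √(S_xx·S_yy) = 672 / √(276·1788) = 672 / √493488 = 672 / 702.4870 = 0.9566

0.9566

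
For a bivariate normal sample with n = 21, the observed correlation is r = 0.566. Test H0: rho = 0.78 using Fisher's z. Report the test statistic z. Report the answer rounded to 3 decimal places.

z_r = atanh(0.566) = 0.641618,  z_0 = atanh(0.78) = 1.045371
SE = 1/√(n−3) = 1/√18 = 0.235702
z = (z_r − z_0)/SE = (0.641618 − 1.045371) / 0.235702 = -0.403753 / 0.235702 = -1.713

-1.713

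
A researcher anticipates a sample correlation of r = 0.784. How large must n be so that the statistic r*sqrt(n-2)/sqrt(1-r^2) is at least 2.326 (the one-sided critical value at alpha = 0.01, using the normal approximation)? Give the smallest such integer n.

r√(n−2)/√(1−r²) ≥ 2.326  ⇔  n−2 ≥ (2.326)²·(1−r²)/r²
(1−r²)/r² = (1−0.614656)/0.614656 = 0.6269
n ≥ 2 + 5.410276·0.6269 = 2 + 3.3917 = 5.3917
⌈5.3917⌉ = 6

6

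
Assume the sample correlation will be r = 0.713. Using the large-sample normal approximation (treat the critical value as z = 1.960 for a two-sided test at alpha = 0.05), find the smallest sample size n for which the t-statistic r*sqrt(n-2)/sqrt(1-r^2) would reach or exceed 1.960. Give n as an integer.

r√(n−2)/√(1−r²) ≥ 1.960  ⇔  n−2 ≥ (1.960)²·(1−r²)/r²
(1−r²)/r² = (1−0.508369)/0.508369 = 0.9671
n ≥ 2 + 3.8416·0.9671 = 2 + 3.7152 = 5.7152
⌈5.7152⌉ = 6

6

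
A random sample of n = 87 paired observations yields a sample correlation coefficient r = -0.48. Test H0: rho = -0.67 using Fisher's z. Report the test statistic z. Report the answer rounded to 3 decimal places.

2.637

Fisher z: atanh(-0.48) = -0.522984, atanh(-0.67) = -0.810743
z = (z_r − z_0)·√(n−3) = (-0.522984 − (-0.810743))·√84 = 0.287759 · 9.165151 = 2.637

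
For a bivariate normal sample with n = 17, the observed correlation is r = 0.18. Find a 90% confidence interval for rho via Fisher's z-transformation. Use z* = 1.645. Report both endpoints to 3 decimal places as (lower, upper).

(-0.252, 0.552)

Fisher z: z_r = atanh(r) = ½·ln((1+0.18)/(1−0.18)) = 0.181983
SE(z) = 1/√(n−3) = 1/√14 = 0.267261
90% ⇒ z* = 1.645; margin = 1.645·0.267261 = 0.439644
CI on z-scale: (-0.257661, 0.621627)
Back-transform: tanh(-0.257661) = -0.252106, tanh(0.621627) = 0.552260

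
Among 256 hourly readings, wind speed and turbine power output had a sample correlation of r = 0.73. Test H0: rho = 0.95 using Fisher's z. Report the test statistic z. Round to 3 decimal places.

-14.364

z_r = atanh(0.73) = 0.928727,  z_0 = atanh(0.95) = 1.831781
SE = 1/√(n−3) = 1/√253 = 0.062869
z = (z_r − z_0)/SE = (0.928727 − 1.831781) / 0.062869 = -0.903054 / 0.062869 = -14.364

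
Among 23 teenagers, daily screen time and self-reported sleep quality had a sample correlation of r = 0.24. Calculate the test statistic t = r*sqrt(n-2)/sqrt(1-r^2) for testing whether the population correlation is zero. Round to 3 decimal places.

1 − r² = 1 − 0.0576 = 0.9424;  √(1−r²) = 0.970773
√(n−2) = √21 = 4.582576
t = r·√(n−2)/√(1−r²) = 0.24 · 4.582576 / 0.970773 = 1.133

1.133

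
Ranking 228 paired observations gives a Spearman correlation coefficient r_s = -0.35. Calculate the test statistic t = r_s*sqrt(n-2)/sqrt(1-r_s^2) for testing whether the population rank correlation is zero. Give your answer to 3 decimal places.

-5.617

1 − r_s² = 1 − 0.1225 = 0.8775;  √(1−r_s²) = 0.936750
√(n−2) = √226 = 15.033296
t = r_s·√(n−2)/√(1−r_s²) = -0.35 · 15.033296 / 0.936750 = -5.617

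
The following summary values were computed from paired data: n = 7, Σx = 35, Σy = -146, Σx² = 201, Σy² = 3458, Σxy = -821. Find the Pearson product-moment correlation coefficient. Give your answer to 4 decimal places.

-0.8783

S_xy = nΣxy − ΣxΣy = 7·(-821) − 35·(-146) = -5747 − (-5110) = -637
S_xx = nΣx² − (Σx)² = 7·201 − 35² = 1407 − 1225 = 182
S_yy = nΣy² − (Σy)² = 7·3458 − (-146)² = 24206 − 21316 = 2890
r = S_xy / √(S_xx·S_yy) = -637 / √(182·2890) = -637 / √525980 = -637 / 725.2448 = -0.8783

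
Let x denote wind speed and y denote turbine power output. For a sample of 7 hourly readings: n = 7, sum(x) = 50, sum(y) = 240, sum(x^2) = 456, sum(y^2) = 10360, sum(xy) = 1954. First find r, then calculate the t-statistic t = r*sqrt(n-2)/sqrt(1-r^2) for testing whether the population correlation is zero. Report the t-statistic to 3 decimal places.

1.369

S_xy = nΣxy − ΣxΣy = 7·1954 − 50·240 = 13678 − 12000 = 1678
S_xx = nΣx² − (Σx)² = 7·456 − 50² = 3192 − 2500 = 692
S_yy = nΣy² − (Σy)² = 7·10360 − 240² = 72520 − 57600 = 14920
r = S_xy / √(S_xx·S_yy) = 1678 / √(692·14920) = 1678 / √10324640 = 1678 / 3213.1978 = 0.5222
t = r·√(n−2)/√(1−r²) = 0.5222·√5 / √(1−0.272693) = 1.167675 / 0.852823 = 1.369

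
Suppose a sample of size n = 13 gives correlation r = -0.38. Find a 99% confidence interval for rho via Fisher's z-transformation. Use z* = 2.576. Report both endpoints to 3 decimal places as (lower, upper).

(-0.838, 0.392)

z_r = atanh(-0.38) = -0.400060;  SE = 1/√(n−3) = 1/√10 = 0.316228
z-limits: -0.400060 ± 2.576·0.316228 = -0.400060 ± 0.814603 = [-1.214663, 0.414543]
ρ-limits: (tanh -1.214663, tanh 0.414543) = (-0.838, 0.392)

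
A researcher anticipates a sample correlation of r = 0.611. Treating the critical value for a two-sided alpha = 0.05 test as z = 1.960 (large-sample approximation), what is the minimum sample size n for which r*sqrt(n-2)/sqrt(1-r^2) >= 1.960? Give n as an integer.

Need r·√(n−2)/√(1−r²) ≥ 1.960
√(n−2) ≥ 1.960·√(1−0.373321) / 0.611 = 1.960·0.791631 / 0.611 = 2.5394
n−2 ≥ 6.4486  ⇒  n ≥ 8.4486
Smallest integer n = 9

9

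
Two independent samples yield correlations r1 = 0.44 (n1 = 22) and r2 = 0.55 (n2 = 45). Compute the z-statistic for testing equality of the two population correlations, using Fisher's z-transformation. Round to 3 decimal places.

z1 = atanh(0.44) = 0.472231,  z2 = atanh(0.55) = 0.618381
SE = √(1/(n1−3) + 1/(n2−3)) = √(1/19 + 1/42) = √(0.0526316 + 0.0238095) = √0.0764411 = 0.276480
z = (z1 − z2)/SE = (0.472231 − 0.618381) / 0.276480 = -0.146150 / 0.276480 = -0.529

-0.529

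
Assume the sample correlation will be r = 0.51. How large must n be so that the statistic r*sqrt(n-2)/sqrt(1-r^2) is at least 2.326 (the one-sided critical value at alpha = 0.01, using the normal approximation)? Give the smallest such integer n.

18

Need r·√(n−2)/√(1−r²) ≥ 2.326
√(n−2) ≥ 2.326·√(1−0.2601) / 0.51 = 2.326·0.860174 / 0.51 = 3.9231
n−2 ≥ 15.3907  ⇒  n ≥ 17.3907
Smallest integer n = 18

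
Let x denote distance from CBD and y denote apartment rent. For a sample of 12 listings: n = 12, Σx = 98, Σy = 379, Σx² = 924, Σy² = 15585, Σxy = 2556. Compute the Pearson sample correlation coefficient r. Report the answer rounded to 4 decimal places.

-0.8064

S_xy = nΣxy − ΣxΣy = 12·2556 − 98·379 = 30672 − 37142 = -6470
S_xx = nΣx² − (Σx)² = 12·924 − 98² = 11088 − 9604 = 1484
S_yy = nΣy² − (Σy)² = 12·15585 − 379² = 187020 − 143641 = 43379
r = S_xy / √(S_xx·S_yy) = -6470 / √(1484·43379) = -6470 / √64374436 = -6470 / 8023.3681 = -0.8064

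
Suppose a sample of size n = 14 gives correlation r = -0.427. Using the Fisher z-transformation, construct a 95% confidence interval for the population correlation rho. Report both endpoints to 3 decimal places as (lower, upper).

z_r = atanh(-0.427) = -0.456222;  SE = 1/√(n−3) = 1/√11 = 0.301511
z-limits: -0.456222 ± 1.960·0.301511 = -0.456222 ± 0.590962 = [-1.047184, 0.134740]
ρ-limits: (tanh -1.047184, tanh 0.134740) = (-0.781, 0.134)

(-0.781, 0.134)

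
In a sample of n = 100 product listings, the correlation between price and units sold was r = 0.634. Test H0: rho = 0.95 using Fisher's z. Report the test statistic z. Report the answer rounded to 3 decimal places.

-10.673

z_r = atanh(0.634) = 0.748076,  z_0 = atanh(0.95) = 1.831781
SE = 1/√(n−3) = 1/√97 = 0.101535
z = (z_r − z_0)/SE = (0.748076 − 1.831781) / 0.101535 = -1.083705 / 0.101535 = -10.673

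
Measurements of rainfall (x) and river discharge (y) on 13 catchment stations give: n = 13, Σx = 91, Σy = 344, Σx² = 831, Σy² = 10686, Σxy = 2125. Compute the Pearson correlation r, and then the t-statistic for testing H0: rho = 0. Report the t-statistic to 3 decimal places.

S_xy = nΣxy − ΣxΣy = 13·2125 − 91·344 = 27625 − 31304 = -3679
S_xx = nΣx² − (Σx)² = 13·831 − 91² = 10803 − 8281 = 2522
S_yy = nΣy² − (Σy)² = 13·10686 − 344² = 138918 − 118336 = 20582
r = S_xy / √(S_xx·S_yy) = -3679 / √(2522·20582) = -3679 / √51907804 = -3679 / 7204.7071 = -0.5106
t = r·√(n−2)/√(1−r²) = -0.5106·√11 / √(1−0.260712) = -1.693469 / 0.859819 = -1.970

-1.970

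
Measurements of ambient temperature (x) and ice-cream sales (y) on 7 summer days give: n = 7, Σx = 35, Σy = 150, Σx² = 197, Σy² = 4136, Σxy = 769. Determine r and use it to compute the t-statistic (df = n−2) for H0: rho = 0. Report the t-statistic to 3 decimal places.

S_xy = nΣxy − ΣxΣy = 7·769 − 35·150 = 5383 − 5250 = 133
S_xx = nΣx² − (Σx)² = 7·197 − 35² = 1379 − 1225 = 154
S_yy = nΣy² − (Σy)² = 7·4136 − 150² = 28952 − 22500 = 6452
r = S_xy / √(S_xx·S_yy) = 133 / √(154·6452) = 133 / √993608 = 133 / 996.7989 = 0.1334
t = r·√(n−2)/√(1−r²) = 0.1334·√5 / √(1−0.017796) = 0.298291 / 0.991062 = 0.301

0.301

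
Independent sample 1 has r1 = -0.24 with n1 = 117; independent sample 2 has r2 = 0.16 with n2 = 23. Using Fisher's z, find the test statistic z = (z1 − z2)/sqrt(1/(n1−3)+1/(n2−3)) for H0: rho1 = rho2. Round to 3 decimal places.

Fisher z-transforms: z1 = atanh(-0.24) = -0.244774, z2 = atanh(0.16) = 0.161387; difference d = -0.406161
Var(d) = 1/114 + 1/20 = 0.0087719 + 0.0500000 = 0.0587719
z = d/√Var(d) = -0.406161 / √0.0587719 = -0.406161 / 0.242429 = -1.675

-1.675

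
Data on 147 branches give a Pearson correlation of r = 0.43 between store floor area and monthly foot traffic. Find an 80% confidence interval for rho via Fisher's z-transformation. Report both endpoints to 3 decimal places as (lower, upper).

(0.339, 0.513)

Fisher z: z_r = atanh(r) = ½·ln((1+0.43)/(1−0.43)) = 0.459897
SE(z) = 1/√(n−3) = 1/√144 = 0.083333
80% ⇒ z* = 1.282; margin = 1.282·0.083333 = 0.106833
CI on z-scale: (0.353064, 0.566730)
Back-transform: tanh(0.353064) = 0.339090, tanh(0.566730) = 0.512954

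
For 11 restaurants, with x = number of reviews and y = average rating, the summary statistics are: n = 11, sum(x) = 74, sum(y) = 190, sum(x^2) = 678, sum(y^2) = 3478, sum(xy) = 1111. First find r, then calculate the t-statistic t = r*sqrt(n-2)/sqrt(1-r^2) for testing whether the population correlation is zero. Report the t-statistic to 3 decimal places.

S_xy = nΣxy − ΣxΣy = 11·1111 − 74·190 = 12221 − 14060 = -1839
S_xx = nΣx² − (Σx)² = 11·678 − 74² = 7458 − 5476 = 1982
S_yy = nΣy² − (Σy)² = 11·3478 − 190² = 38258 − 36100 = 2158
r = S_xy / √(S_xx·S_yy) = -1839 / √(1982·2158) = -1839 / √4277156 = -1839 / 2068.1286 = -0.8892
t = r·√(n−2)/√(1−r²) = -0.8892·√9 / √(1−0.790677) = -2.667600 / 0.457518 = -5.831

-5.831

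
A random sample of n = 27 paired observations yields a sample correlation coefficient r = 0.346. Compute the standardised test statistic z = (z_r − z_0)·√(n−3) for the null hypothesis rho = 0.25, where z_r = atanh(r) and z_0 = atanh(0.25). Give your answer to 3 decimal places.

0.517

z_r = atanh(0.346) = 0.360893,  z_0 = atanh(0.25) = 0.255413
SE = 1/√(n−3) = 1/√24 = 0.204124
z = (z_r − z_0)/SE = (0.360893 − 0.255413) / 0.204124 = 0.105480 / 0.204124 = 0.517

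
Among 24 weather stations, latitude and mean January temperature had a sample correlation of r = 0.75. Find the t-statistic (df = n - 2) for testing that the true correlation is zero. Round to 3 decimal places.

t = r·√(n−2) / √(1−r²) with r = 0.75, n = 24
  = 0.75·√22 / √(1 − 0.5625)
  = 0.75·4.690416 / 0.661438
  = 3.517812 / 0.661438 = 5.318

5.318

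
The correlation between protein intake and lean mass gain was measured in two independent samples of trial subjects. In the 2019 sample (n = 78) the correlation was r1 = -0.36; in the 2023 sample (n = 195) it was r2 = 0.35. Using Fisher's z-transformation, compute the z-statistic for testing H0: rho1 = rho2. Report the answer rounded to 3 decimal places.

Fisher z-transforms: z1 = atanh(-0.36) = -0.376886, z2 = atanh(0.35) = 0.365444; difference d = -0.742330
Var(d) = 1/75 + 1/192 = 0.0133333 + 0.0052083 = 0.0185416
z = d/√Var(d) = -0.742330 / √0.0185416 = -0.742330 / 0.136168 = -5.452

-5.452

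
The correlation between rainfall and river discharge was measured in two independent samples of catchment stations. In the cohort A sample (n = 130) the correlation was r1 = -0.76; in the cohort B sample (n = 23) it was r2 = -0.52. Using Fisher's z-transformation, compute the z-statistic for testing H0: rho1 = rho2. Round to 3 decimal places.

-1.745

z1 = atanh(-0.76) = -0.996215,  z2 = atanh(-0.52) = -0.576340
SE = √(1/(n1−3) + 1/(n2−3)) = √(1/127 + 1/20) = √(0.0078740 + 0.0500000) = √0.0578740 = 0.240570
z = (z1 − z2)/SE = (-0.996215 − (-0.576340)) / 0.240570 = -0.419875 / 0.240570 = -1.745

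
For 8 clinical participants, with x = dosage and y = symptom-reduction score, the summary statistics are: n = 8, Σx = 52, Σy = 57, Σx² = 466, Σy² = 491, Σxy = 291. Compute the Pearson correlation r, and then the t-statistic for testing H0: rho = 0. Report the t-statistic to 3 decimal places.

Numerator: nΣxy − (Σx)(Σy) = 8·291 − (52)(57) = -636
Denominator: √[(nΣx²−(Σx)²)(nΣy²−(Σy)²)]
  nΣx²−(Σx)² = 8·466 − 2704 = 1024;  nΣy²−(Σy)² = 8·491 − 3249 = 679
  √(1024·679) = √695296 = 833.8441
r = -636 / 833.8441 = -0.7627
t = r·√(n−2)/√(1−r²) = -0.7627·√6 / √(1−0.581711) = -1.868226 / 0.646753 = -2.889

-2.889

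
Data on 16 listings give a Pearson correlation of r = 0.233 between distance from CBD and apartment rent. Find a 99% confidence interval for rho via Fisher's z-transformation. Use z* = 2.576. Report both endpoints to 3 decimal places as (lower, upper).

z_r = atanh(0.233) = 0.237359;  SE = 1/√(n−3) = 1/√13 = 0.277350
z-limits: 0.237359 ± 2.576·0.277350 = 0.237359 ± 0.714454 = [-0.477095, 0.951813]
ρ-limits: (tanh -0.477095, tanh 0.951813) = (-0.444, 0.741)

(-0.444, 0.741)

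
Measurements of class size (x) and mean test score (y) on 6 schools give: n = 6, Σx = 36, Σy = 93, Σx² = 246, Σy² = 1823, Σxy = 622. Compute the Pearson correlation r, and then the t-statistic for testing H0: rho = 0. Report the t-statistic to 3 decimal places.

S_xy = nΣxy − ΣxΣy = 6·622 − 36·93 = 3732 − 3348 = 384
S_xx = nΣx² − (Σx)² = 6·246 − 36² = 1476 − 1296 = 180
S_yy = nΣy² − (Σy)² = 6·1823 − 93² = 10938 − 8649 = 2289
r = S_xy / √(S_xx·S_yy) = 384 / √(180·2289) = 384 / √412020 = 384 / 641.8878 = 0.5982
t = r·√(n−2)/√(1−r²) = 0.5982·√4 / √(1−0.357843) = 1.196400 / 0.801347 = 1.493

1.493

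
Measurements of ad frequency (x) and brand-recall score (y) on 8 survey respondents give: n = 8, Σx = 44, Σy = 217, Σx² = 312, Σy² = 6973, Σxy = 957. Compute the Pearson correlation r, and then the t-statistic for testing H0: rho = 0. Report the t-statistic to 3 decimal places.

-4.081

S_xy = nΣxy − ΣxΣy = 8·957 − 44·217 = 7656 − 9548 = -1892
S_xx = nΣx² − (Σx)² = 8·312 − 44² = 2496 − 1936 = 560
S_yy = nΣy² − (Σy)² = 8·6973 − 217² = 55784 − 47089 = 8695
r = S_xy / √(S_xx·S_yy) = -1892 / √(560·8695) = -1892 / √4869200 = -1892 / 2206.6264 = -0.8574
t = r·√(n−2)/√(1−r²) = -0.8574·√6 / √(1−0.735135) = -2.100193 / 0.514650 = -4.081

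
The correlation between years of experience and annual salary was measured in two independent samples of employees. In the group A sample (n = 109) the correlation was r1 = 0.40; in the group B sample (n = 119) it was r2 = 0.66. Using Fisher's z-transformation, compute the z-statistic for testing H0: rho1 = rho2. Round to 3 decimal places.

z1 = atanh(0.40) = 0.423649,  z2 = atanh(0.66) = 0.792814
SE = √(1/(n1−3) + 1/(n2−3)) = √(1/106 + 1/116) = √(0.0094340 + 0.0086207) = √0.0180547 = 0.134368
z = (z1 − z2)/SE = (0.423649 − 0.792814) / 0.134368 = -0.369165 / 0.134368 = -2.747

-2.747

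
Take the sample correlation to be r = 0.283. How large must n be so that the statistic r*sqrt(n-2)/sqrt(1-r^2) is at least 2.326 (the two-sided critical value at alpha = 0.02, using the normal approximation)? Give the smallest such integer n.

r√(n−2)/√(1−r²) ≥ 2.326  ⇔  n−2 ≥ (2.326)²·(1−r²)/r²
(1−r²)/r² = (1−0.080089)/0.080089 = 11.4861
n ≥ 2 + 5.410276·11.4861 = 2 + 62.1430 = 64.1430
⌈64.1430⌉ = 65

65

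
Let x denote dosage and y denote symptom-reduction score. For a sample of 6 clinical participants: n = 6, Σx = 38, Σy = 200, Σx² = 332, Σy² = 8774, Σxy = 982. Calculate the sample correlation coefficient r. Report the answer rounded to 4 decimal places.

-0.6489

Numerator: nΣxy − (Σx)(Σy) = 6·982 − (38)(200) = -1708
Denominator: √[(nΣx²−(Σx)²)(nΣy²−(Σy)²)]
  nΣx²−(Σx)² = 6·332 − 1444 = 548;  nΣy²−(Σy)² = 6·8774 − 40000 = 12644
  √(548·12644) = √6928912 = 2632.2827
r = -1708 / 2632.2827 = -0.6489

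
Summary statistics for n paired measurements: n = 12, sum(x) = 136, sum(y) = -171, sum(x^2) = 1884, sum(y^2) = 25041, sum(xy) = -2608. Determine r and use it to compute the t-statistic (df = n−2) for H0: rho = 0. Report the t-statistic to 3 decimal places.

Numerator: nΣxy − (Σx)(Σy) = 12·(-2608) − (136)(-171) = -8040
Denominator: √[(nΣx²−(Σx)²)(nΣy²−(Σy)²)]
  nΣx²−(Σx)² = 12·1884 − 18496 = 4112;  nΣy²−(Σy)² = 12·25041 − 29241 = 271251
  √(4112·271251) = √1115384112 = 33397.3668
r = -8040 / 33397.3668 = -0.2407
t = r·√(n−2)/√(1−r²) = -0.2407·√10 / √(1−0.057936) = -0.761160 / 0.970600 = -0.784

-0.784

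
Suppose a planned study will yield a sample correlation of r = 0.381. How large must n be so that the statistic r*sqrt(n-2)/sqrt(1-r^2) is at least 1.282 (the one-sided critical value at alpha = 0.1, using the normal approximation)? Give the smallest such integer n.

12

r√(n−2)/√(1−r²) ≥ 1.282  ⇔  n−2 ≥ (1.282)²·(1−r²)/r²
(1−r²)/r² = (1−0.145161)/0.145161 = 5.8889
n ≥ 2 + 1.643524·5.8889 = 2 + 9.6785 = 11.6785
⌈11.6785⌉ = 12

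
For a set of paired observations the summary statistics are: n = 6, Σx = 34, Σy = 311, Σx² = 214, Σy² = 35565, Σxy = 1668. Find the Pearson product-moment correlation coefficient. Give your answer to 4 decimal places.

Numerator: nΣxy − (Σx)(Σy) = 6·1668 − (34)(311) = -566
Denominator: √[(nΣx²−(Σx)²)(nΣy²−(Σy)²)]
  nΣx²−(Σx)² = 6·214 − 1156 = 128;  nΣy²−(Σy)² = 6·35565 − 96721 = 116669
  √(128·116669) = √14933632 = 3864.4058
r = -566 / 3864.4058 = -0.1465

-0.1465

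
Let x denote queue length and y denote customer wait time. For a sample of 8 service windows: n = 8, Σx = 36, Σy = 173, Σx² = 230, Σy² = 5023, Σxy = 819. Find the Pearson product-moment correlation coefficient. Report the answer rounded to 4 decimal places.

S_xy = nΣxy − ΣxΣy = 8·819 − 36·173 = 6552 − 6228 = 324
S_xx = nΣx² − (Σx)² = 8·230 − 36² = 1840 − 1296 = 544
S_yy = nΣy² − (Σy)² = 8·5023 − 173² = 40184 − 29929 = 10255
r = S_xy / √(S_xx·S_yy) = 324 / √(544·10255) = 324 / √5578720 = 324 / 2361.9314 = 0.1372

0.1372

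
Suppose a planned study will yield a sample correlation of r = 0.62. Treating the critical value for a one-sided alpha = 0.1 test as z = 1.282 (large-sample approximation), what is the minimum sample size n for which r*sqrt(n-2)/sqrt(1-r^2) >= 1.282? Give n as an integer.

Need r·√(n−2)/√(1−r²) ≥ 1.282
√(n−2) ≥ 1.282·√(1−0.3844) / 0.62 = 1.282·0.784602 / 0.62 = 1.6224
n−2 ≥ 2.6322  ⇒  n ≥ 4.6322
Smallest integer n = 5

5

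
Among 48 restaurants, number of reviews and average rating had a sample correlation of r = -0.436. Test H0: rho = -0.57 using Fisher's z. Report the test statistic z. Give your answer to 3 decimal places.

1.209

Fisher z: atanh(-0.436) = -0.467281, atanh(-0.57) = -0.647523
z = (z_r − z_0)·√(n−3) = (-0.467281 − (-0.647523))·√45 = 0.180242 · 6.708204 = 1.209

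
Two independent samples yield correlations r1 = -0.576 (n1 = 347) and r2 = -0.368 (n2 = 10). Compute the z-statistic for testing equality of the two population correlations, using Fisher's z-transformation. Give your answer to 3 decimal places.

-0.708

z1 = atanh(-0.576) = -0.656456,  z2 = atanh(-0.368) = -0.386108
SE = √(1/(n1−3) + 1/(n2−3)) = √(1/344 + 1/7) = √(0.0029070 + 0.1428571) = √0.1457641 = 0.381791
z = (z1 − z2)/SE = (-0.656456 − (-0.386108)) / 0.381791 = -0.270348 / 0.381791 = -0.708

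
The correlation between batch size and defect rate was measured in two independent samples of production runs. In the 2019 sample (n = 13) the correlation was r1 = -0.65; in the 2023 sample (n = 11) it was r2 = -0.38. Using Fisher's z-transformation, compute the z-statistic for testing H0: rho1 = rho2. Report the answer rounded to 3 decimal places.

-0.791

z1 = atanh(-0.65) = -0.775299,  z2 = atanh(-0.38) = -0.400060
SE = √(1/(n1−3) + 1/(n2−3)) = √(1/10 + 1/8) = √(0.1000000 + 0.1250000) = √0.2250000 = 0.474342
z = (z1 − z2)/SE = (-0.775299 − (-0.400060)) / 0.474342 = -0.375239 / 0.474342 = -0.791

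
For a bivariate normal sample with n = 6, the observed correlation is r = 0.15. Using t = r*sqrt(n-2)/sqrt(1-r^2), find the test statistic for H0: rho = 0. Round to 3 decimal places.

0.303

t = r·√(n−2) / √(1−r²) with r = 0.15, n = 6
  = 0.15·√4 / √(1 − 0.0225)
  = 0.15·2.000000 / 0.988686
  = 0.300000 / 0.988686 = 0.303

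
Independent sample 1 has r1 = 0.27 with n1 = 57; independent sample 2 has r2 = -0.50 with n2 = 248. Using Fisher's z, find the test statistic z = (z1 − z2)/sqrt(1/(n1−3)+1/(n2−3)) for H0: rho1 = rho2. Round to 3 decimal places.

5.496

Fisher z-transforms: z1 = atanh(0.27) = 0.276864, z2 = atanh(-0.50) = -0.549306; difference d = 0.826170
Var(d) = 1/54 + 1/245 = 0.0185185 + 0.0040816 = 0.0226001
z = d/√Var(d) = 0.826170 / √0.0226001 = 0.826170 / 0.150333 = 5.496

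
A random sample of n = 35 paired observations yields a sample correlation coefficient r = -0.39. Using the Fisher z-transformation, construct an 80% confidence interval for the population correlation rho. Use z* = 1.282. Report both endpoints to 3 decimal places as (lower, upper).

Fisher z: z_r = atanh(r) = ½·ln((1+(-0.39))/(1−(-0.39))) = -0.411800
SE(z) = 1/√(n−3) = 1/√32 = 0.176777
80% ⇒ z* = 1.282; margin = 1.282·0.176777 = 0.226628
CI on z-scale: (-0.638428, -0.185172)
Back-transform: tanh(-0.638428) = -0.563828, tanh(-0.185172) = -0.183084

(-0.564, -0.183)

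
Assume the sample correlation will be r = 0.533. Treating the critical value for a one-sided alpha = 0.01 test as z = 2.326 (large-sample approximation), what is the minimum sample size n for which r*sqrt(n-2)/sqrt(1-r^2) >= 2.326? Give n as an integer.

16

r√(n−2)/√(1−r²) ≥ 2.326  ⇔  n−2 ≥ (2.326)²·(1−r²)/r²
(1−r²)/r² = (1−0.284089)/0.284089 = 2.5200
n ≥ 2 + 5.410276·2.5200 = 2 + 13.6339 = 15.6339
⌈15.6339⌉ = 16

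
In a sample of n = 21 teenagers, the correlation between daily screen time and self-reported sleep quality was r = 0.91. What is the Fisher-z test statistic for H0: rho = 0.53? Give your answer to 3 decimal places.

Fisher z: atanh(0.91) = 1.527524, atanh(0.53) = 0.590145
z = (z_r − z_0)·√(n−3) = (1.527524 − 0.590145)·√18 = 0.937379 · 4.242641 = 3.977

3.977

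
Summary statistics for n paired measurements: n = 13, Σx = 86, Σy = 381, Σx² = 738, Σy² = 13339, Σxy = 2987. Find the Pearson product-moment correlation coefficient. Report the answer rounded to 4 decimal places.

S_xy = nΣxy − ΣxΣy = 13·2987 − 86·381 = 38831 − 32766 = 6065
S_xx = nΣx² − (Σx)² = 13·738 − 86² = 9594 − 7396 = 2198
S_yy = nΣy² − (Σy)² = 13·13339 − 381² = 173407 − 145161 = 28246
r = S_xy / √(S_xx·S_yy) = 6065 / √(2198·28246) = 6065 / √62084708 = 6065 / 7879.3850 = 0.7697

0.7697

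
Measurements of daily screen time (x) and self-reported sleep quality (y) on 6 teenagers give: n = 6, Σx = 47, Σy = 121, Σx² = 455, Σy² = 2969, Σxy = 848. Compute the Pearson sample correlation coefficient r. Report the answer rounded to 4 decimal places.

-0.4659

S_xy = nΣxy − ΣxΣy = 6·848 − 47·121 = 5088 − 5687 = -599
S_xx = nΣx² − (Σx)² = 6·455 − 47² = 2730 − 2209 = 521
S_yy = nΣy² − (Σy)² = 6·2969 − 121² = 17814 − 14641 = 3173
r = S_xy / √(S_xx·S_yy) = -599 / √(521·3173) = -599 / √1653133 = -599 / 1285.7422 = -0.4659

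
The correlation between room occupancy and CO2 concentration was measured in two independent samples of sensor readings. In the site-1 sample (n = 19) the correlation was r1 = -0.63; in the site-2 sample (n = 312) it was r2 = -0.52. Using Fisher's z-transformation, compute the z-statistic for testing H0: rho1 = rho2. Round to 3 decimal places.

z1 = atanh(-0.63) = -0.741416,  z2 = atanh(-0.52) = -0.576340
SE = √(1/(n1−3) + 1/(n2−3)) = √(1/16 + 1/309) = √(0.0625000 + 0.0032362) = √0.0657362 = 0.256391
z = (z1 − z2)/SE = (-0.741416 − (-0.576340)) / 0.256391 = -0.165076 / 0.256391 = -0.644

-0.644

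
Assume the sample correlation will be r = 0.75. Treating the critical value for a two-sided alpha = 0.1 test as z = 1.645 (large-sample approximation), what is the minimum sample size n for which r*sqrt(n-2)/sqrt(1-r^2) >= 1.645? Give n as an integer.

Need r·√(n−2)/√(1−r²) ≥ 1.645
√(n−2) ≥ 1.645·√(1−0.5625) / 0.75 = 1.645·0.661438 / 0.75 = 1.4508
n−2 ≥ 2.1048  ⇒  n ≥ 4.1048
Smallest integer n = 5

5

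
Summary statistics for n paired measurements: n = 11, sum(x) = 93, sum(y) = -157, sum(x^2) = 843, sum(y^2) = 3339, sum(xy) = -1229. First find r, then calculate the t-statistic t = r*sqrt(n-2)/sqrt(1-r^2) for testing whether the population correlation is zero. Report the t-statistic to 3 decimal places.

S_xy = nΣxy − ΣxΣy = 11·(-1229) − 93·(-157) = -13519 − (-14601) = 1082
S_xx = nΣx² − (Σx)² = 11·843 − 93² = 9273 − 8649 = 624
S_yy = nΣy² − (Σy)² = 11·3339 − (-157)² = 36729 − 24649 = 12080
r = S_xy / √(S_xx·S_yy) = 1082 / √(624·12080) = 1082 / √7537920 = 1082 / 2745.5273 = 0.3941
t = r·√(n−2)/√(1−r²) = 0.3941·√9 / √(1−0.155315) = 1.182300 / 0.919067 = 1.286

1.286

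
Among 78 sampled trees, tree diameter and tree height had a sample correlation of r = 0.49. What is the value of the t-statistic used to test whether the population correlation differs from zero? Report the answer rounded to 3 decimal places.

4.900

1 − r² = 1 − 0.2401 = 0.7599;  √(1−r²) = 0.871722
√(n−2) = √76 = 8.717798
t = r·√(n−2)/√(1−r²) = 0.49 · 8.717798 / 0.871722 = 4.900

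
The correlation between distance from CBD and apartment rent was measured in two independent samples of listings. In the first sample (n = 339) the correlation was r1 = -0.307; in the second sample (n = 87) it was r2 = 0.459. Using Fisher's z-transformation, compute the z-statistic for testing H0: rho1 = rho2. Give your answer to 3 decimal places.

-6.667

Fisher z-transforms: z1 = atanh(-0.307) = -0.317230, z2 = atanh(0.459) = 0.496044; difference d = -0.813274
Var(d) = 1/336 + 1/84 = 0.0029762 + 0.0119048 = 0.0148810
z = d/√Var(d) = -0.813274 / √0.0148810 = -0.813274 / 0.121988 = -6.667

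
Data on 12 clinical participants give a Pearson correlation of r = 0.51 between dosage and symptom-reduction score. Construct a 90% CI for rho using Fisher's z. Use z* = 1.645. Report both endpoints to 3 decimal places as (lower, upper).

Fisher z: z_r = atanh(r) = ½·ln((1+0.51)/(1−0.51)) = 0.562730
SE(z) = 1/√(n−3) = 1/√9 = 0.333333
90% ⇒ z* = 1.645; margin = 1.645·0.333333 = 0.548333
CI on z-scale: (0.014397, 1.111063)
Back-transform: tanh(0.014397) = 0.014396, tanh(1.111063) = 0.804438

(0.014, 0.804)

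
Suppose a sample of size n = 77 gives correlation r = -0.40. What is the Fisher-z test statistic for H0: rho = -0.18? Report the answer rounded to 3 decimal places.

-2.079

Fisher z: atanh(-0.40) = -0.423649, atanh(-0.18) = -0.181983
z = (z_r − z_0)·√(n−3) = (-0.423649 − (-0.181983))·√74 = -0.241666 · 8.602325 = -2.079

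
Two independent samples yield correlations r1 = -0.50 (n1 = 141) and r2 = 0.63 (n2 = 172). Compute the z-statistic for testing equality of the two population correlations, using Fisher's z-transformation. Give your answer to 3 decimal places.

-11.250

Fisher z-transforms: z1 = atanh(-0.50) = -0.549306, z2 = atanh(0.63) = 0.741416; difference d = -1.290722
Var(d) = 1/138 + 1/169 = 0.0072464 + 0.0059172 = 0.0131636
z = d/√Var(d) = -1.290722 / √0.0131636 = -1.290722 / 0.114733 = -11.250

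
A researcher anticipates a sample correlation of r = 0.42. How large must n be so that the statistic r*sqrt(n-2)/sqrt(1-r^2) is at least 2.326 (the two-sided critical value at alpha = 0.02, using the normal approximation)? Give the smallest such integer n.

r√(n−2)/√(1−r²) ≥ 2.326  ⇔  n−2 ≥ (2.326)²·(1−r²)/r²
(1−r²)/r² = (1−0.1764)/0.1764 = 4.6689
n ≥ 2 + 5.410276·4.6689 = 2 + 25.2600 = 27.2600
⌈27.2600⌉ = 28

28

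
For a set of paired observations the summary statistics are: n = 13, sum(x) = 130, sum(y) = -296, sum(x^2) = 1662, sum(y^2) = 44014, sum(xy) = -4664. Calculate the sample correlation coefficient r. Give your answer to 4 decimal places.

-0.4639

S_xy = nΣxy − ΣxΣy = 13·(-4664) − 130·(-296) = -60632 − (-38480) = -22152
S_xx = nΣx² − (Σx)² = 13·1662 − 130² = 21606 − 16900 = 4706
S_yy = nΣy² − (Σy)² = 13·44014 − (-296)² = 572182 − 87616 = 484566
r = S_xy / √(S_xx·S_yy) = -22152 / √(4706·484566) = -22152 / √2280367596 = -22152 / 47753.1946 = -0.4639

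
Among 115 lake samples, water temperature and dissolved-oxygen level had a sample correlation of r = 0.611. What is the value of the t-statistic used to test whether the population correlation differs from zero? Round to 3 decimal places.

8.205

t = r·√(n−2) / √(1−r²) with r = 0.611, n = 115
  = 0.611·√113 / √(1 − 0.373321)
  = 0.611·10.630146 / 0.791631
  = 6.495019 / 0.791631 = 8.205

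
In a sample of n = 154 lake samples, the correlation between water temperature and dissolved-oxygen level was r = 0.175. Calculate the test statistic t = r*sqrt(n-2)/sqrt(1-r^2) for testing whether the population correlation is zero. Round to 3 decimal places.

1 − r² = 1 − 0.030625 = 0.969375;  √(1−r²) = 0.984568
√(n−2) = √152 = 12.328828
t = r·√(n−2)/√(1−r²) = 0.175 · 12.328828 / 0.984568 = 2.191

2.191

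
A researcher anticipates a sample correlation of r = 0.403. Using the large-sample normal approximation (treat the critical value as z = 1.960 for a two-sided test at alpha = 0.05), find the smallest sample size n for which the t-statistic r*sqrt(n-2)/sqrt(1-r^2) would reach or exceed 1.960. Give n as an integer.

22

Need r·√(n−2)/√(1−r²) ≥ 1.960
√(n−2) ≥ 1.960·√(1−0.162409) / 0.403 = 1.960·0.915200 / 0.403 = 4.4511
n−2 ≥ 19.8123  ⇒  n ≥ 21.8123
Smallest integer n = 22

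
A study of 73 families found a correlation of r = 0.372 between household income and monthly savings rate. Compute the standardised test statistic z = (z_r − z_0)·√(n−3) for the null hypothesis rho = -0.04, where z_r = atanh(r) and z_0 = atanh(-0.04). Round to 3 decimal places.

3.604

Fisher z: atanh(0.372) = 0.390742, atanh(-0.04) = -0.040021
z = (z_r − z_0)·√(n−3) = (0.390742 − (-0.040021))·√70 = 0.430763 · 8.366600 = 3.604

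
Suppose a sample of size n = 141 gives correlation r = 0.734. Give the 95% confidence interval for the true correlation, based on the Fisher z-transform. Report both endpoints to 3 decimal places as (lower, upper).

(0.647, 0.802)

z_r = atanh(0.734) = 0.937345;  SE = 1/√(n−3) = 1/√138 = 0.085126
z-limits: 0.937345 ± 1.960·0.085126 = 0.937345 ± 0.166847 = [0.770498, 1.104192]
ρ-limits: (tanh 0.770498, tanh 1.104192) = (0.647, 0.802)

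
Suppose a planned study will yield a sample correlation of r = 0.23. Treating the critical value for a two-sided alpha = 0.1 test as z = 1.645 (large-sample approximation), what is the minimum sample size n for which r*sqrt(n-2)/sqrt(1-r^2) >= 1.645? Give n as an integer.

51

Need r·√(n−2)/√(1−r²) ≥ 1.645
√(n−2) ≥ 1.645·√(1−0.0529) / 0.23 = 1.645·0.973191 / 0.23 = 6.9604
n−2 ≥ 48.4472  ⇒  n ≥ 50.4472
Smallest integer n = 51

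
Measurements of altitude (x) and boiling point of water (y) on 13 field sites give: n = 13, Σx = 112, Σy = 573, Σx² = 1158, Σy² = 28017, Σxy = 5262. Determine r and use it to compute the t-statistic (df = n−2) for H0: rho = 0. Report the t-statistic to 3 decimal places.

1.651

S_xy = nΣxy − ΣxΣy = 13·5262 − 112·573 = 68406 − 64176 = 4230
S_xx = nΣx² − (Σx)² = 13·1158 − 112² = 15054 − 12544 = 2510
S_yy = nΣy² − (Σy)² = 13·28017 − 573² = 364221 − 328329 = 35892
r = S_xy / √(S_xx·S_yy) = 4230 / √(2510·35892) = 4230 / √90088920 = 4230 / 9491.5183 = 0.4457
t = r·√(n−2)/√(1−r²) = 0.4457·√11 / √(1−0.198648) = 1.478220 / 0.895183 = 1.651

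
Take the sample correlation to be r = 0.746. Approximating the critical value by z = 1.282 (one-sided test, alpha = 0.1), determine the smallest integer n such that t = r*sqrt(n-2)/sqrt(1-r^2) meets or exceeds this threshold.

4

r√(n−2)/√(1−r²) ≥ 1.282  ⇔  n−2 ≥ (1.282)²·(1−r²)/r²
(1−r²)/r² = (1−0.556516)/0.556516 = 0.7969
n ≥ 2 + 1.643524·0.7969 = 2 + 1.3097 = 3.3097
⌈3.3097⌉ = 4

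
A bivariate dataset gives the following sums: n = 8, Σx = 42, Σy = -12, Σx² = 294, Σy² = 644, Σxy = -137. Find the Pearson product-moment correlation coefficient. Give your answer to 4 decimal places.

Numerator: nΣxy − (Σx)(Σy) = 8·(-137) − (42)(-12) = -592
Denominator: √[(nΣx²−(Σx)²)(nΣy²−(Σy)²)]
  nΣx²−(Σx)² = 8·294 − 1764 = 588;  nΣy²−(Σy)² = 8·644 − 144 = 5008
  √(588·5008) = √2944704 = 1716.0140
r = -592 / 1716.0140 = -0.3450

-0.3450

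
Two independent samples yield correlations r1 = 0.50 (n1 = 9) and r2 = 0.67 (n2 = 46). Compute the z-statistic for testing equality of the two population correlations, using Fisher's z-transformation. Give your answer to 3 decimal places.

z1 = atanh(0.50) = 0.549306,  z2 = atanh(0.67) = 0.810743
SE = √(1/(n1−3) + 1/(n2−3)) = √(1/6 + 1/43) = √(0.1666667 + 0.0232558) = √0.1899225 = 0.435801
z = (z1 − z2)/SE = (0.549306 − 0.810743) / 0.435801 = -0.261437 / 0.435801 = -0.600

-0.600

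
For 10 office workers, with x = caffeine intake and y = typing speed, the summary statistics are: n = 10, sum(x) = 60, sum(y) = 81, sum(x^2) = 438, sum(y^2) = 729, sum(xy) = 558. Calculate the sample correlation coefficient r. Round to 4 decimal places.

Numerator: nΣxy − (Σx)(Σy) = 10·558 − (60)(81) = 720
Denominator: √[(nΣx²−(Σx)²)(nΣy²−(Σy)²)]
  nΣx²−(Σx)² = 10·438 − 3600 = 780;  nΣy²−(Σy)² = 10·729 − 6561 = 729
  √(780·729) = √568620 = 754.0690
r = 720 / 754.0690 = 0.9548

0.9548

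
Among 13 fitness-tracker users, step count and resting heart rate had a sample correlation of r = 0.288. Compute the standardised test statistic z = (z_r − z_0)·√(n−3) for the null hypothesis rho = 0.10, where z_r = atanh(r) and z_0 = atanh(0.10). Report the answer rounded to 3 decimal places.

Fisher z: atanh(0.288) = 0.296384, atanh(0.10) = 0.100335
z = (z_r − z_0)·√(n−3) = (0.296384 − 0.100335)·√10 = 0.196049 · 3.162278 = 0.620

0.620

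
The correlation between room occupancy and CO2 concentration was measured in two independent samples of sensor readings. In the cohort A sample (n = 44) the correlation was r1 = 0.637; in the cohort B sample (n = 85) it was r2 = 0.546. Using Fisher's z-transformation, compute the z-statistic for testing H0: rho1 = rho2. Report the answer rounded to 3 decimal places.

z1 = atanh(0.637) = 0.753109,  z2 = atanh(0.546) = 0.612665
SE = √(1/(n1−3) + 1/(n2−3)) = √(1/41 + 1/82) = √(0.0243902 + 0.0121951) = √0.0365853 = 0.191273
z = (z1 − z2)/SE = (0.753109 − 0.612665) / 0.191273 = 0.140444 / 0.191273 = 0.734

0.734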